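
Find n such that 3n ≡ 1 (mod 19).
3^(-1) ≡ 13 (mod 19). Verification: 3 × 13 = 39 ≡ 1 (mod 19)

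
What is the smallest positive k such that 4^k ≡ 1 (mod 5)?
Powers of 4 mod 5: 4^1≡4, 4^2≡1. Order = 2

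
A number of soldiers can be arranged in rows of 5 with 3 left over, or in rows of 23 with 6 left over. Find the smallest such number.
M = 5 × 23 = 115. M₁ = 23, y₁ ≡ 2 (mod 5). M₂ = 5, y₂ ≡ 14 (mod 23). r = 3×23×2 + 6×5×14 ≡ 98 (mod 115). The smallest positive such number is 98.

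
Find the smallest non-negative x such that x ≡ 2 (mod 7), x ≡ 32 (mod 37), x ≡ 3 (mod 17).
513

Using the Chinese Remainder Theorem:
M = product of moduli = 4403
For equation 1: M_1 = 629, 629 ≡ 6 (mod 7), inverse of 629 mod 7 is 6 (check: 6 × 6 = 36 ≡ 1 (mod 7))
For equation 2: M_2 = 119, 119 ≡ 8 (mod 37), inverse of 119 mod 37 is 14 (check: 8 × 14 = 112 ≡ 1 (mod 37))
For equation 3: M_3 = 259, 259 ≡ 4 (mod 17), inverse of 259 mod 17 is 13 (check: 4 × 13 = 52 ≡ 1 (mod 17))
Combine: x ≡ Σ r_i×M_i×(M_i⁻¹ mod m_i) = 2×629×6 + 32×119×14 + 3×259×13 = 7548 + 53312 + 10101 = 70961
70961 mod 4403 = 513
x ≡ 513 (mod 4403)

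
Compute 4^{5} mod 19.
17

Using successive squaring:
Binary expansion of 5: 101
Powers of 4 mod 19 (each is the square of the previous):
  4^1 ≡ 4 (mod 19)
  4^2 ≡ 4² = 16 ≡ 16 (mod 19)
  4^4 ≡ 16² = 256 ≡ 9 (mod 19)
5 = 4 + 1, so 4^5 = 4^4 × 4^1 ≡ 9 × 4 (mod 19)
Multiplying step by step:
  9 × 4 = 36 ≡ 17 (mod 19)
Result: 4^5 ≡ 17 (mod 19)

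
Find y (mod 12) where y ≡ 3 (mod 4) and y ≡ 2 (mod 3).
M = 4 × 3 = 12. M₁ = 3, y₁ ≡ 3 (mod 4). M₂ = 4, y₂ ≡ 1 (mod 3). y = 3×3×3 + 2×4×1 ≡ 11 (mod 12)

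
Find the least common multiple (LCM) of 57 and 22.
1254

First find GCD(57, 22) using the Euclidean algorithm:
57 = 2 × 22 + 13
22 = 1 × 13 + 9
13 = 1 × 9 + 4
9 = 2 × 4 + 1
4 = 4 × 1 + 0
GCD(57, 22) = 1

LCM formula: LCM(a, b) = (a × b) / GCD(a, b)
LCM(57, 22) = (57 × 22) / 1
LCM(57, 22) = 1254 / 1
LCM(57, 22) = 1254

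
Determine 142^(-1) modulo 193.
142^(-1) ≡ 140 (mod 193). Verification: 142 × 140 = 19880 ≡ 1 (mod 193)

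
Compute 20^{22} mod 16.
0

Using successive squaring:
Binary expansion of 22: 10110
Powers of 20 mod 16 (each is the square of the previous):
  20^1 ≡ 4 (mod 16)
  20^2 ≡ 4² = 16 ≡ 0 (mod 16)
  20^4 ≡ 0² = 0 ≡ 0 (mod 16)
  20^8 ≡ 0² = 0 ≡ 0 (mod 16)
  20^16 ≡ 0² = 0 ≡ 0 (mod 16)
22 = 16 + 4 + 2, so 20^22 = 20^16 × 20^4 × 20^2 ≡ 0 × 0 × 0 (mod 16)
Multiplying step by step:
  0 × 0 = 0 ≡ 0 (mod 16)
  0 × 0 = 0 ≡ 0 (mod 16)
Result: 20^22 ≡ 0 (mod 16)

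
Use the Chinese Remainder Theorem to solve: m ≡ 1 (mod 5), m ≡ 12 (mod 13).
M = 5 × 13 = 65. M₁ = 13, y₁ ≡ 2 (mod 5). M₂ = 5, y₂ ≡ 8 (mod 13). m = 1×13×2 + 12×5×8 ≡ 51 (mod 65)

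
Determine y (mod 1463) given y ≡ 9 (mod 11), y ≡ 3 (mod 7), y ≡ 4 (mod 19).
878

Using the Chinese Remainder Theorem:
M = product of moduli = 1463
For equation 1: M_1 = 133, 133 ≡ 1 (mod 11), inverse of 133 mod 11 is 1 (check: 1 × 1 = 1 ≡ 1 (mod 11))
For equation 2: M_2 = 209, 209 ≡ 6 (mod 7), inverse of 209 mod 7 is 6 (check: 6 × 6 = 36 ≡ 1 (mod 7))
For equation 3: M_3 = 77, 77 ≡ 1 (mod 19), inverse of 77 mod 19 is 1 (check: 1 × 1 = 1 ≡ 1 (mod 19))
Combine: y ≡ Σ r_i×M_i×(M_i⁻¹ mod m_i) = 9×133×1 + 3×209×6 + 4×77×1 = 1197 + 3762 + 308 = 5267
5267 mod 1463 = 878
y ≡ 878 (mod 1463)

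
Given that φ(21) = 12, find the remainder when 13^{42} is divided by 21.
By Euler: 13^{12} ≡ 1 (mod 21) since gcd(13, 21) = 1. 42 = 3×12 + 6. So 13^{42} ≡ 13^{6} ≡ 1 (mod 21)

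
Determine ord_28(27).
Powers of 27 mod 28: 27^1≡27, 27^2≡1. Order = 2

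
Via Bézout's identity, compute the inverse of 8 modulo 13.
Extended GCD: 8(5) + 13(-3) = 1. So 8^(-1) ≡ 5 ≡ 5 (mod 13). Verify: 8 × 5 = 40 ≡ 1 (mod 13)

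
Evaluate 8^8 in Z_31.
8 = 8 (binary 1000). Repeated squaring mod 31: 8^1 ≡ 8; 8^2 ≡ 8² = 64 ≡ 2; 8^4 ≡ 2² = 4 ≡ 4; 8^8 ≡ 4² = 16 ≡ 16. So 8^8 ≡ 16 (mod 31).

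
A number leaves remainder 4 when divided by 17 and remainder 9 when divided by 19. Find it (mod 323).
M = 17 × 19 = 323. M₁ = 19, y₁ ≡ 9 (mod 17). M₂ = 17, y₂ ≡ 9 (mod 19). t = 4×19×9 + 9×17×9 ≡ 123 (mod 323)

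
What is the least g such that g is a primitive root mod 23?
p - 1 = 22 has prime divisors 2, 11. h is a primitive root mod 23 iff h^(22/q) ≢ 1 (mod 23) for each such q.
h = 2: 2^11 ≡ 1, 2^2 ≡ 4 (mod 23); 2^11 ≡ 1, so not a primitive root.
h = 3: 3^11 ≡ 1, 3^2 ≡ 9 (mod 23); 3^11 ≡ 1, so not a primitive root.
h = 4: 4^11 ≡ 1, 4^2 ≡ 16 (mod 23); 4^11 ≡ 1, so not a primitive root.
h = 5: 5^11 ≡ 22, 5^2 ≡ 2 (mod 23); none is 1, so 5 has order 22 and is a primitive root.
The smallest primitive root mod 23 is g = 5.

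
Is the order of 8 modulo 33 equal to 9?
No, the actual order is 10, not 9.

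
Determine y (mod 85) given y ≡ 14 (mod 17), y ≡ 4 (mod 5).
14

Using the Chinese Remainder Theorem:
M = product of moduli = 85
For equation 1: M_1 = 5, 5 ≡ 5 (mod 17), inverse of 5 mod 17 is 7 (check: 5 × 7 = 35 ≡ 1 (mod 17))
For equation 2: M_2 = 17, 17 ≡ 2 (mod 5), inverse of 17 mod 5 is 3 (check: 2 × 3 = 6 ≡ 1 (mod 5))
Combine: y ≡ Σ r_i×M_i×(M_i⁻¹ mod m_i) = 14×5×7 + 4×17×3 = 490 + 204 = 694
694 mod 85 = 14
y ≡ 14 (mod 85)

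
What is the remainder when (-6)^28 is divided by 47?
Using repeated squaring. (-6) ≡ 41 (mod 47). 28 = 16 + 8 + 4 (binary 11100). Repeated squaring mod 47: 41^1 ≡ 41; 41^2 ≡ 41² = 1681 ≡ 36; 41^4 ≡ 36² = 1296 ≡ 27; 41^8 ≡ 27² = 729 ≡ 24; 41^16 ≡ 24² = 576 ≡ 12. Multiply: (-6)^28 ≡ 41^16 × 41^8 × 41^4 ≡ 12 × 24 × 27 (mod 47): 12 × 24 = 288 ≡ 6; 6 × 27 = 162 ≡ 21. So (-6)^28 ≡ 21 (mod 47).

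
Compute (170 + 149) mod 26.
7

(170 + 149) = 319
319 mod 26 = 7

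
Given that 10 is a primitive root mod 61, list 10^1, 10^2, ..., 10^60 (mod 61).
g^1, g^2, ..., g^{60} mod 61: {10, 39, 24, 57, 21, 27, 26, 16, 38, 14, 18, 58, 31, 5, 50, 12, 59, 41, 44, 13, 8, 19, 7, 9, 29, 46, 33, 25, 6, 60, 51, 22, 37, 4, 40, 34, 35, 45, 23, 47, 43, 3, 30, 56, 11, 49, 2, 20, 17, 48, 53, 42, 54, 52, 32, 15, 28, 36, 55, 1}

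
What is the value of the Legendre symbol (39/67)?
(39/67) = 39^{33} mod 67 = 1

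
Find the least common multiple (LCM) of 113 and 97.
10961

First find GCD(113, 97) using the Euclidean algorithm:
113 = 1 × 97 + 16
97 = 6 × 16 + 1
16 = 16 × 1 + 0
GCD(113, 97) = 1

LCM formula: LCM(a, b) = (a × b) / GCD(a, b)
LCM(113, 97) = (113 × 97) / 1
LCM(113, 97) = 10961 / 1
LCM(113, 97) = 10961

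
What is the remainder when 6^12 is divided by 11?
Using Fermat: 6^{10} ≡ 1 (mod 11). 12 ≡ 2 (mod 10). So 6^{12} ≡ 6^{2} ≡ 3 (mod 11)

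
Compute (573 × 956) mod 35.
3

(573 × 956) = 547788
547788 mod 35 = 3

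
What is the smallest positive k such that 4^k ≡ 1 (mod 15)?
Powers of 4 mod 15: 4^1≡4, 4^2≡1. Order = 2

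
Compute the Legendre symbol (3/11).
(3/11) = 3^{5} mod 11 = 1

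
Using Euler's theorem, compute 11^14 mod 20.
By Euler: 11^{8} ≡ 1 (mod 20) since gcd(11, 20) = 1. 14 = 1×8 + 6. So 11^{14} ≡ 11^{6} ≡ 1 (mod 20)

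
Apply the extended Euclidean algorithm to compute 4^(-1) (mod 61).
Extended GCD: 4(-15) + 61(1) = 1. So 4^(-1) ≡ 46 ≡ 46 (mod 61). Verify: 4 × 46 = 184 ≡ 1 (mod 61)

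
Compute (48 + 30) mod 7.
1

(48 + 30) = 78
78 mod 7 = 1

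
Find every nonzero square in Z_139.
QRs mod 139: {1, 4, 5, 6, 7, 9, 11, 13, 16, 20, 24, 25, 28, 29, 30, 31, 34, 35, 36, 37, 38, 41, 42, 44, 45, 46, 47, 49, 51, 52, 54, 55, 57, 63, 64, 65, 66, 67, 69, 71, 77, 78, 79, 80, 81, 83, 86, 89, 91, 96, 99, 100, 106, 107, 112, 113, 116, 117, 118, 120, 121, 122, 124, 125, 127, 129, 131, 136, 137}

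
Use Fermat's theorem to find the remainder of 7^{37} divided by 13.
7

By Fermat's Little Theorem, a^(p-1) ≡ 1 (mod p) for prime p and gcd(a, p) = 1
Here p = 13, so 7^12 ≡ 1 (mod 13)
We can reduce the exponent: 37 mod 12 = 1
So 7^37 ≡ 7^1 (mod 13)
Computing: 7^1 mod 13 = 7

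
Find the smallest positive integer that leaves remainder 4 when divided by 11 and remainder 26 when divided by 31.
M = 11 × 31 = 341. M₁ = 31, y₁ ≡ 5 (mod 11). M₂ = 11, y₂ ≡ 17 (mod 31). t = 4×31×5 + 26×11×17 ≡ 26 (mod 341). The smallest positive such number is 26.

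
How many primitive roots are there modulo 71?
Number of primitive roots mod 71 = φ(70) = 24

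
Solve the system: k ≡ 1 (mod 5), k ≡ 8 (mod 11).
M = 5 × 11 = 55. M₁ = 11, y₁ ≡ 1 (mod 5). M₂ = 5, y₂ ≡ 9 (mod 11). k = 1×11×1 + 8×5×9 ≡ 41 (mod 55)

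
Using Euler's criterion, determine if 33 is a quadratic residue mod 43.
By Euler's criterion: 33^{21} ≡ 42 (mod 43). Since this equals -1 (≡ 42), 33 is not a QR.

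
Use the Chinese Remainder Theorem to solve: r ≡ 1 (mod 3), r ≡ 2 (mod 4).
M = 3 × 4 = 12. M₁ = 4, y₁ ≡ 1 (mod 3). M₂ = 3, y₂ ≡ 3 (mod 4). r = 1×4×1 + 2×3×3 ≡ 10 (mod 12)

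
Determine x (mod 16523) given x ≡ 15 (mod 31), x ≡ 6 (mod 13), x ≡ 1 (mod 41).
4634

Using the Chinese Remainder Theorem:
M = product of moduli = 16523
For equation 1: M_1 = 533, 533 ≡ 6 (mod 31), inverse of 533 mod 31 is 26 (check: 6 × 26 = 156 ≡ 1 (mod 31))
For equation 2: M_2 = 1271, 1271 ≡ 10 (mod 13), inverse of 1271 mod 13 is 4 (check: 10 × 4 = 40 ≡ 1 (mod 13))
For equation 3: M_3 = 403, 403 ≡ 34 (mod 41), inverse of 403 mod 41 is 35 (check: 34 × 35 = 1190 ≡ 1 (mod 41))
Combine: x ≡ Σ r_i×M_i×(M_i⁻¹ mod m_i) = 15×533×26 + 6×1271×4 + 1×403×35 = 207870 + 30504 + 14105 = 252479
252479 mod 16523 = 4634
x ≡ 4634 (mod 16523)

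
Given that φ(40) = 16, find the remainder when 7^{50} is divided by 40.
By Euler: 7^{16} ≡ 1 (mod 40) since gcd(7, 40) = 1. 50 = 3×16 + 2. So 7^{50} ≡ 7^{2} ≡ 9 (mod 40)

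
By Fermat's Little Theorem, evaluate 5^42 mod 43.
By Fermat's Little Theorem, 5^{42} ≡ 1 (mod 43) since 43 is prime and gcd(5, 43) = 1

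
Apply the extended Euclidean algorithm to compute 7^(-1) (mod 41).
Extended GCD: 7(6) + 41(-1) = 1. So 7^(-1) ≡ 6 ≡ 6 (mod 41). Verify: 7 × 6 = 42 ≡ 1 (mod 41)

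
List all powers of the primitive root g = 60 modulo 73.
g^1, g^2, ..., g^{72} mod 73: {60, 23, 66, 18, 58, 49, 20, 32, 22, 6, 68, 65, 31, 35, 56, 2, 47, 46, 59, 36, 43, 25, 40, 64, 44, 12, 63, 57, 62, 70, 39, 4, 21, 19, 45, 72, 13, 50, 7, 55, 15, 24, 53, 41, 51, 67, 5, 8, 42, 38, 17, 71, 26, 27, 14, 37, 30, 48, 33, 9, 29, 61, 10, 16, 11, 3, 34, 69, 52, 54, 28, 1}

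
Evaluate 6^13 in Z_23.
Using repeated squaring. 13 = 8 + 4 + 1 (binary 1101). Repeated squaring mod 23: 6^1 ≡ 6; 6^2 ≡ 6² = 36 ≡ 13; 6^4 ≡ 13² = 169 ≡ 8; 6^8 ≡ 8² = 64 ≡ 18. Multiply: 6^13 = 6^8 × 6^4 × 6^1 ≡ 18 × 8 × 6 (mod 23): 18 × 8 = 144 ≡ 6; 6 × 6 = 36 ≡ 13. So 6^13 ≡ 13 (mod 23).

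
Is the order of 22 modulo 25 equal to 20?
Yes, ord_25(22) = 20.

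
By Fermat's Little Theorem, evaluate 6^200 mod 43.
By Fermat: 6^{42} ≡ 1 (mod 43). 200 = 4×42 + 32. So 6^{200} ≡ 6^{32} ≡ 36 (mod 43)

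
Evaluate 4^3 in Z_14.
3 = 2 + 1 (binary 11). Repeated squaring mod 14: 4^1 ≡ 4; 4^2 ≡ 4² = 16 ≡ 2. Multiply: 4^3 = 4^2 × 4^1 ≡ 2 × 4 (mod 14): 2 × 4 = 8 ≡ 8. So 4^3 ≡ 8 (mod 14).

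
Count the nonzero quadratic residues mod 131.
For prime 131, there are (p-1)/2 = (131-1)/2 = 65 quadratic residues (excluding 0).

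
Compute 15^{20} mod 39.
9

Using successive squaring:
Binary expansion of 20: 10100
Powers of 15 mod 39 (each is the square of the previous):
  15^1 ≡ 15 (mod 39)
  15^2 ≡ 15² = 225 ≡ 30 (mod 39)
  15^4 ≡ 30² = 900 ≡ 3 (mod 39)
  15^8 ≡ 3² = 9 ≡ 9 (mod 39)
  15^16 ≡ 9² = 81 ≡ 3 (mod 39)
20 = 16 + 4, so 15^20 = 15^16 × 15^4 ≡ 3 × 3 (mod 39)
Multiplying step by step:
  3 × 3 = 9 ≡ 9 (mod 39)
Result: 15^20 ≡ 9 (mod 39)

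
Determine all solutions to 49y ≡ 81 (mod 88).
25

Since gcd(49, 88) = 1 divides 81, a solution exists.
Multiply both sides by the inverse of 49 mod 88:
  49^(-1) mod 88 = 9
  x ≡ 9 × 81 ≡ 729 ≡ 25 (mod 88)
Verification: 49 × 25 = 1225 = 13 × 88 + 81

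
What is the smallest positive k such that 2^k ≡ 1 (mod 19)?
Powers of 2 mod 19: 2^1≡2, 2^2≡4, 2^3≡8, 2^4≡16, 2^5≡13, 2^6≡7, 2^7≡14, 2^8≡9, 2^9≡18, 2^10≡17, 2^11≡15, 2^12≡11, 2^13≡3, 2^14≡6, 2^15≡12, 2^16≡5, 2^17≡10, 2^18≡1. Order = 18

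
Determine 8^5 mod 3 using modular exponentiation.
8 ≡ 2 (mod 3). 5 = 4 + 1 (binary 101). Repeated squaring mod 3: 2^1 ≡ 2; 2^2 ≡ 2² = 4 ≡ 1; 2^4 ≡ 1² = 1 ≡ 1. Multiply: 8^5 ≡ 2^4 × 2^1 ≡ 1 × 2 (mod 3): 1 × 2 = 2 ≡ 2. So 8^5 ≡ 2 (mod 3).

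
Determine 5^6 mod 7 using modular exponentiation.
6 = 4 + 2 (binary 110). Repeated squaring mod 7: 5^1 ≡ 5; 5^2 ≡ 5² = 25 ≡ 4; 5^4 ≡ 4² = 16 ≡ 2. Multiply: 5^6 = 5^4 × 5^2 ≡ 2 × 4 (mod 7): 2 × 4 = 8 ≡ 1. So 5^6 ≡ 1 (mod 7).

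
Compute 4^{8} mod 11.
9

Using successive squaring:
Binary expansion of 8: 1000
Powers of 4 mod 11 (each is the square of the previous):
  4^1 ≡ 4 (mod 11)
  4^2 ≡ 4² = 16 ≡ 5 (mod 11)
  4^4 ≡ 5² = 25 ≡ 3 (mod 11)
  4^8 ≡ 3² = 9 ≡ 9 (mod 11)
8 is a power of 2, so 4^8 is the last square: ≡ 9 (mod 11)
Result: 4^8 ≡ 9 (mod 11)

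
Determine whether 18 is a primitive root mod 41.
p - 1 = 40 has prime divisors 2, 5. Check 18^(40/q) mod 41 for each: 18^(40/2) = 18^20 ≡ 1, 18^(40/5) = 18^8 ≡ 10 (mod 41). Since 18^20 ≡ 1 (mod 41), the order of 18 divides 20 (in fact the order is 5) ≠ 40, so it is not a primitive root.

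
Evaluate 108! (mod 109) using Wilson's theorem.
By Wilson's theorem, (108)! ≡ -1 ≡ 108 (mod 109)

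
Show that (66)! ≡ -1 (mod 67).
(66)! mod 67 = 66. Since this equals -1 (mod 67), Wilson confirms 67 is prime.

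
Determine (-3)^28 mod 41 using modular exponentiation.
Using repeated squaring. (-3) ≡ 38 (mod 41). 28 = 16 + 8 + 4 (binary 11100). Repeated squaring mod 41: 38^1 ≡ 38; 38^2 ≡ 38² = 1444 ≡ 9; 38^4 ≡ 9² = 81 ≡ 40; 38^8 ≡ 40² = 1600 ≡ 1; 38^16 ≡ 1² = 1 ≡ 1. Multiply: (-3)^28 ≡ 38^16 × 38^8 × 38^4 ≡ 1 × 1 × 40 (mod 41): 1 × 1 = 1 ≡ 1; 1 × 40 = 40 ≡ 40. So (-3)^28 ≡ 40 (mod 41).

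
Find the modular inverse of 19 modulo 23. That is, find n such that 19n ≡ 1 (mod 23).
17

Using Extended Euclidean Algorithm:
gcd(19, 23) = 1
Bezout coefficients: 19 × -6 + 23 × 5 = 1
So 19 × -6 ≡ 1 (mod 23)
The inverse is -6 mod 23 = 17
Verification: 19 × 17 = 323 = 14 × 23 + 1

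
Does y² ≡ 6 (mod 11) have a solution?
By Euler's criterion: 6^{5} ≡ 10 (mod 11). Since this equals -1 (≡ 10), 6 is not a QR.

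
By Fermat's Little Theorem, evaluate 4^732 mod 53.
By Fermat: 4^{52} ≡ 1 (mod 53). 732 ≡ 4 (mod 52). So 4^{732} ≡ 4^{4} ≡ 44 (mod 53)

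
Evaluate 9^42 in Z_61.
Using repeated squaring. 42 = 32 + 8 + 2 (binary 101010). Repeated squaring mod 61: 9^1 ≡ 9; 9^2 ≡ 9² = 81 ≡ 20; 9^4 ≡ 20² = 400 ≡ 34; 9^8 ≡ 34² = 1156 ≡ 58; 9^16 ≡ 58² = 3364 ≡ 9; 9^32 ≡ 9² = 81 ≡ 20. Multiply: 9^42 = 9^32 × 9^8 × 9^2 ≡ 20 × 58 × 20 (mod 61): 20 × 58 = 1160 ≡ 1; 1 × 20 = 20 ≡ 20. So 9^42 ≡ 20 (mod 61).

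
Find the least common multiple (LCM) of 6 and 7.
42

First find GCD(6, 7) using the Euclidean algorithm:
6 = 0 × 7 + 6
7 = 1 × 6 + 1
6 = 6 × 1 + 0
GCD(6, 7) = 1

LCM formula: LCM(a, b) = (a × b) / GCD(a, b)
LCM(6, 7) = (6 × 7) / 1
LCM(6, 7) = 42 / 1
LCM(6, 7) = 42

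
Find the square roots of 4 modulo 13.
The square roots of 4 mod 13 are 11 and 2. Verify: 11² = 121 ≡ 4 (mod 13)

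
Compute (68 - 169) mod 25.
24

(68 - 169) = -101
-101 mod 25 = 24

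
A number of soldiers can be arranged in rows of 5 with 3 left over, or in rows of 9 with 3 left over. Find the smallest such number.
M = 5 × 9 = 45. M₁ = 9, y₁ ≡ 4 (mod 5). M₂ = 5, y₂ ≡ 2 (mod 9). n = 3×9×4 + 3×5×2 ≡ 3 (mod 45). The smallest positive such number is 3.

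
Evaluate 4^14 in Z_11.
Using Fermat: 4^{10} ≡ 1 (mod 11). 14 ≡ 4 (mod 10). So 4^{14} ≡ 4^{4} ≡ 3 (mod 11)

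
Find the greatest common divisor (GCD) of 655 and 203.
1

Using the Euclidean algorithm:
655 = 3 × 203 + 46
203 = 4 × 46 + 19
46 = 2 × 19 + 8
19 = 2 × 8 + 3
8 = 2 × 3 + 2
3 = 1 × 2 + 1
2 = 2 × 1 + 0

GCD(655, 203) = 1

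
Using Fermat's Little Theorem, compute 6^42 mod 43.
By Fermat's Little Theorem, 6^{42} ≡ 1 (mod 43) since 43 is prime and gcd(6, 43) = 1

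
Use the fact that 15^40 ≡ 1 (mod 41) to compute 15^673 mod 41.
By Fermat: 15^{40} ≡ 1 (mod 41). 673 ≡ 33 (mod 40). So 15^{673} ≡ 15^{33} ≡ 35 (mod 41)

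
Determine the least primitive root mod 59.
p - 1 = 58 has prime divisors 2, 29. h is a primitive root mod 59 iff h^(58/q) ≢ 1 (mod 59) for each such q.
h = 2: 2^29 ≡ 58, 2^2 ≡ 4 (mod 59); none is 1, so 2 has order 58 and is a primitive root.
The smallest primitive root mod 59 is g = 2.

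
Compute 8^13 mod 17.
Using repeated squaring. 13 = 8 + 4 + 1 (binary 1101). Repeated squaring mod 17: 8^1 ≡ 8; 8^2 ≡ 8² = 64 ≡ 13; 8^4 ≡ 13² = 169 ≡ 16; 8^8 ≡ 16² = 256 ≡ 1. Multiply: 8^13 = 8^8 × 8^4 × 8^1 ≡ 1 × 16 × 8 (mod 17): 1 × 16 = 16 ≡ 16; 16 × 8 = 128 ≡ 9. So 8^13 ≡ 9 (mod 17).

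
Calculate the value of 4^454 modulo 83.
Using Fermat: 4^{82} ≡ 1 (mod 83). 454 ≡ 44 (mod 82). So 4^{454} ≡ 4^{44} ≡ 64 (mod 83)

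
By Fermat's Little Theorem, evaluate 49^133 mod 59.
By Fermat: 49^{58} ≡ 1 (mod 59). 133 = 2×58 + 17. So 49^{133} ≡ 49^{17} ≡ 51 (mod 59)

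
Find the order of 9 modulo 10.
Powers of 9 mod 10: 9^1≡9, 9^2≡1. Order = 2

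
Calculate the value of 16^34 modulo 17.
Using Fermat: 16^{16} ≡ 1 (mod 17). 34 ≡ 2 (mod 16). So 16^{34} ≡ 16^{2} ≡ 1 (mod 17)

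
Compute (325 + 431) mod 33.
30

(325 + 431) = 756
756 mod 33 = 30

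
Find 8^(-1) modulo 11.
7

Using Extended Euclidean Algorithm:
gcd(8, 11) = 1
Bezout coefficients: 8 × -4 + 11 × 3 = 1
So 8 × -4 ≡ 1 (mod 11)
The inverse is -4 mod 11 = 7
Verification: 8 × 7 = 56 = 5 × 11 + 1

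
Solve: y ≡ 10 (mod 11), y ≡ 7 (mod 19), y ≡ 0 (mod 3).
M = 11 × 19 × 3 = 627. M₁ = 57, y₁ ≡ 6 (mod 11). M₂ = 33, y₂ ≡ 15 (mod 19). M₃ = 209, y₃ ≡ 2 (mod 3). y = 10×57×6 + 7×33×15 + 0×209×2 ≡ 615 (mod 627)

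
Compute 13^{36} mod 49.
36

Using successive squaring:
Binary expansion of 36: 100100
Powers of 13 mod 49 (each is the square of the previous):
  13^1 ≡ 13 (mod 49)
  13^2 ≡ 13² = 169 ≡ 22 (mod 49)
  13^4 ≡ 22² = 484 ≡ 43 (mod 49)
  13^8 ≡ 43² = 1849 ≡ 36 (mod 49)
  13^16 ≡ 36² = 1296 ≡ 22 (mod 49)
  13^32 ≡ 22² = 484 ≡ 43 (mod 49)
36 = 32 + 4, so 13^36 = 13^32 × 13^4 ≡ 43 × 43 (mod 49)
Multiplying step by step:
  43 × 43 = 1849 ≡ 36 (mod 49)
Result: 13^36 ≡ 36 (mod 49)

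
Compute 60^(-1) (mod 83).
60^(-1) ≡ 18 (mod 83). Verification: 60 × 18 = 1080 ≡ 1 (mod 83)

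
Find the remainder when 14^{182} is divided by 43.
By Fermat: 14^{42} ≡ 1 (mod 43). 182 = 4×42 + 14. So 14^{182} ≡ 14^{14} ≡ 6 (mod 43)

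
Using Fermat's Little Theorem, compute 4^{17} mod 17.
4

By Fermat's Little Theorem, a^(p-1) ≡ 1 (mod p) for prime p and gcd(a, p) = 1
Here p = 17, so 4^16 ≡ 1 (mod 17)
We can reduce the exponent: 17 mod 16 = 1
So 4^17 ≡ 4^1 (mod 17)
Computing: 4^1 mod 17 = 4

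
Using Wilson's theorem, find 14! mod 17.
(16)! = (14)! × (15) × (16) ≡ -1 (mod 17). So (14)! ≡ -1 × [(16)(15)]^(-1) ≡ 8 (mod 17)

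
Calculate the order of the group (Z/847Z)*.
660

Prime factorization: 847 = 7 × 11^2
Using the formula φ(n) = n × Π(1 - 1/p) for each prime factor p:
φ(847) = 847 × (1 - 1/7) × (1 - 1/11)
φ(847) = 660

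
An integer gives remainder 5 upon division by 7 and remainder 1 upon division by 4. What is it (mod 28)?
M = 7 × 4 = 28. M₁ = 4, y₁ ≡ 2 (mod 7). M₂ = 7, y₂ ≡ 3 (mod 4). k = 5×4×2 + 1×7×3 ≡ 5 (mod 28). The smallest positive such number is 5.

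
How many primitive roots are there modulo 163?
Number of primitive roots mod 163 = φ(162) = 54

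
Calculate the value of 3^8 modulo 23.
8 = 8 (binary 1000). Repeated squaring mod 23: 3^1 ≡ 3; 3^2 ≡ 3² = 9 ≡ 9; 3^4 ≡ 9² = 81 ≡ 12; 3^8 ≡ 12² = 144 ≡ 6. So 3^8 ≡ 6 (mod 23).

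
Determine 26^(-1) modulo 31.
26^(-1) ≡ 6 (mod 31). Verification: 26 × 6 = 156 ≡ 1 (mod 31)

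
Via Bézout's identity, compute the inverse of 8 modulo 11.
Extended GCD: 8(-4) + 11(3) = 1. So 8^(-1) ≡ 7 ≡ 7 (mod 11). Verify: 8 × 7 = 56 ≡ 1 (mod 11)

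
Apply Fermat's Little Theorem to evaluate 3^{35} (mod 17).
10

By Fermat's Little Theorem, a^(p-1) ≡ 1 (mod p) for prime p and gcd(a, p) = 1
Here p = 17, so 3^16 ≡ 1 (mod 17)
We can reduce the exponent: 35 mod 16 = 3
So 3^35 ≡ 3^3 (mod 17)
Computing: 3^3 mod 17 = 10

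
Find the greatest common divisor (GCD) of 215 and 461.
1

Using the Euclidean algorithm:
215 = 0 × 461 + 215
461 = 2 × 215 + 31
215 = 6 × 31 + 29
31 = 1 × 29 + 2
29 = 14 × 2 + 1
2 = 2 × 1 + 0

GCD(215, 461) = 1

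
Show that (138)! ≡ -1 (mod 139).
(138)! mod 139 = 138. Since this equals -1 (mod 139), Wilson confirms 139 is prime.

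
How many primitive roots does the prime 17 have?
Number of primitive roots mod 17 = φ(16) = 8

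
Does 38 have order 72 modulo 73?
p - 1 = 72 has prime divisors 2, 3. Check 38^(72/q) mod 73 for each: 38^(72/2) = 38^36 ≡ 1, 38^(72/3) = 38^24 ≡ 8 (mod 73). Since 38^36 ≡ 1 (mod 73), the order of 38 divides 36 (in fact the order is 36) ≠ 72, so it is not a primitive root.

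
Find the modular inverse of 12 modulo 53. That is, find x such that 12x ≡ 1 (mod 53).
31

Using Extended Euclidean Algorithm:
gcd(12, 53) = 1
Bezout coefficients: 12 × -22 + 53 × 5 = 1
So 12 × -22 ≡ 1 (mod 53)
The inverse is -22 mod 53 = 31
Verification: 12 × 31 = 372 = 7 × 53 + 1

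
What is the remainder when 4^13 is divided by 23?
Using repeated squaring. 13 = 8 + 4 + 1 (binary 1101). Repeated squaring mod 23: 4^1 ≡ 4; 4^2 ≡ 4² = 16 ≡ 16; 4^4 ≡ 16² = 256 ≡ 3; 4^8 ≡ 3² = 9 ≡ 9. Multiply: 4^13 = 4^8 × 4^4 × 4^1 ≡ 9 × 3 × 4 (mod 23): 9 × 3 = 27 ≡ 4; 4 × 4 = 16 ≡ 16. So 4^13 ≡ 16 (mod 23).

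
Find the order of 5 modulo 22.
Powers of 5 mod 22: 5^1≡5, 5^2≡3, 5^3≡15, 5^4≡9, 5^5≡1. Order = 5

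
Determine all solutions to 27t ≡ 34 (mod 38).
28

Since gcd(27, 38) = 1 divides 34, a solution exists.
Multiply both sides by the inverse of 27 mod 38:
  27^(-1) mod 38 = 31
  x ≡ 31 × 34 ≡ 1054 ≡ 28 (mod 38)
Verification: 27 × 28 = 756 = 19 × 38 + 34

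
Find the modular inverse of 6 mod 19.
6^(-1) ≡ 16 (mod 19). Verification: 6 × 16 = 96 ≡ 1 (mod 19)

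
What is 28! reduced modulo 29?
By Wilson's theorem, (28)! ≡ -1 ≡ 28 (mod 29)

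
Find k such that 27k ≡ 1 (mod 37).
27^(-1) ≡ 11 (mod 37). Verification: 27 × 11 = 297 ≡ 1 (mod 37)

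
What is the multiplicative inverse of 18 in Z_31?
18^(-1) ≡ 19 (mod 31). Verification: 18 × 19 = 342 ≡ 1 (mod 31)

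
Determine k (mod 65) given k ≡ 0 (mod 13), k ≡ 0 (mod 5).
0

Using the Chinese Remainder Theorem:
M = product of moduli = 65
For equation 1: M_1 = 5, 5 ≡ 5 (mod 13), inverse of 5 mod 13 is 8 (check: 5 × 8 = 40 ≡ 1 (mod 13))
For equation 2: M_2 = 13, 13 ≡ 3 (mod 5), inverse of 13 mod 5 is 2 (check: 3 × 2 = 6 ≡ 1 (mod 5))
Combine: k ≡ Σ r_i×M_i×(M_i⁻¹ mod m_i) = 0×5×8 + 0×13×2 = 0 + 0 = 0
0 mod 65 = 0
k ≡ 0 (mod 65)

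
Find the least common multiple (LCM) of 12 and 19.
228

First find GCD(12, 19) using the Euclidean algorithm:
12 = 0 × 19 + 12
19 = 1 × 12 + 7
12 = 1 × 7 + 5
7 = 1 × 5 + 2
5 = 2 × 2 + 1
2 = 2 × 1 + 0
GCD(12, 19) = 1

LCM formula: LCM(a, b) = (a × b) / GCD(a, b)
LCM(12, 19) = (12 × 19) / 1
LCM(12, 19) = 228 / 1
LCM(12, 19) = 228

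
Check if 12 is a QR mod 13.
By Euler's criterion: 12^{6} ≡ 1 (mod 13). Since this equals 1, 12 is a QR.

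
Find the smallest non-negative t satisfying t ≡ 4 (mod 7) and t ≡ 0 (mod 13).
M = 7 × 13 = 91. M₁ = 13, y₁ ≡ 6 (mod 7). M₂ = 7, y₂ ≡ 2 (mod 13). t = 4×13×6 + 0×7×2 ≡ 39 (mod 91)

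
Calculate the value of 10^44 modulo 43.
Using Fermat: 10^{42} ≡ 1 (mod 43). 44 ≡ 2 (mod 42). So 10^{44} ≡ 10^{2} ≡ 14 (mod 43)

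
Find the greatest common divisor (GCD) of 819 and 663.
39

Using the Euclidean algorithm:
819 = 1 × 663 + 156
663 = 4 × 156 + 39
156 = 4 × 39 + 0

GCD(819, 663) = 39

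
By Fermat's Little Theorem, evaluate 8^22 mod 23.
By Fermat's Little Theorem, 8^{22} ≡ 1 (mod 23) since 23 is prime and gcd(8, 23) = 1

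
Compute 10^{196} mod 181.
70

Using successive squaring:
Binary expansion of 196: 11000100
Powers of 10 mod 181 (each is the square of the previous):
  10^1 ≡ 10 (mod 181)
  10^2 ≡ 10² = 100 ≡ 100 (mod 181)
  10^4 ≡ 100² = 10000 ≡ 45 (mod 181)
  10^8 ≡ 45² = 2025 ≡ 34 (mod 181)
  10^16 ≡ 34² = 1156 ≡ 70 (mod 181)
  10^32 ≡ 70² = 4900 ≡ 13 (mod 181)
  10^64 ≡ 13² = 169 ≡ 169 (mod 181)
  10^128 ≡ 169² = 28561 ≡ 144 (mod 181)
196 = 128 + 64 + 4, so 10^196 = 10^128 × 10^64 × 10^4 ≡ 144 × 169 × 45 (mod 181)
Multiplying step by step:
  144 × 169 = 24336 ≡ 82 (mod 181)
  82 × 45 = 3690 ≡ 70 (mod 181)
Result: 10^196 ≡ 70 (mod 181)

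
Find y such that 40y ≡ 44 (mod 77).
55

Since gcd(40, 77) = 1 divides 44, a solution exists.
Multiply both sides by the inverse of 40 mod 77:
  40^(-1) mod 77 = 52
  x ≡ 52 × 44 ≡ 2288 ≡ 55 (mod 77)
Verification: 40 × 55 = 2200 = 28 × 77 + 44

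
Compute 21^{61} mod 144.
117

Using successive squaring:
Binary expansion of 61: 111101
Powers of 21 mod 144 (each is the square of the previous):
  21^1 ≡ 21 (mod 144)
  21^2 ≡ 21² = 441 ≡ 9 (mod 144)
  21^4 ≡ 9² = 81 ≡ 81 (mod 144)
  21^8 ≡ 81² = 6561 ≡ 81 (mod 144)
  21^16 ≡ 81² = 6561 ≡ 81 (mod 144)
  21^32 ≡ 81² = 6561 ≡ 81 (mod 144)
61 = 32 + 16 + 8 + 4 + 1, so 21^61 = 21^32 × 21^16 × 21^8 × 21^4 × 21^1 ≡ 81 × 81 × 81 × 81 × 21 (mod 144)
Multiplying step by step:
  81 × 81 = 6561 ≡ 81 (mod 144)
  81 × 81 = 6561 ≡ 81 (mod 144)
  81 × 81 = 6561 ≡ 81 (mod 144)
  81 × 21 = 1701 ≡ 117 (mod 144)
Result: 21^61 ≡ 117 (mod 144)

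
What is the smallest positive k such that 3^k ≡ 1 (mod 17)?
Powers of 3 mod 17: 3^1≡3, 3^2≡9, 3^3≡10, 3^4≡13, 3^5≡5, 3^6≡15, 3^7≡11, 3^8≡16, 3^9≡14, 3^10≡8, 3^11≡7, 3^12≡4, 3^13≡12, 3^14≡2, 3^15≡6, 3^16≡1. Order = 16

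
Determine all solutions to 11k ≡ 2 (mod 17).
11

Since gcd(11, 17) = 1 divides 2, a solution exists.
Multiply both sides by the inverse of 11 mod 17:
  11^(-1) mod 17 = 14
  x ≡ 14 × 2 ≡ 28 ≡ 11 (mod 17)
Verification: 11 × 11 = 121 = 7 × 17 + 2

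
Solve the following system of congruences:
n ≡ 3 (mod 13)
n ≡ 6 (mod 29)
354

Using the Chinese Remainder Theorem:
M = product of moduli = 377
For equation 1: M_1 = 29, 29 ≡ 3 (mod 13), inverse of 29 mod 13 is 9 (check: 3 × 9 = 27 ≡ 1 (mod 13))
For equation 2: M_2 = 13, 13 ≡ 13 (mod 29), inverse of 13 mod 29 is 9 (check: 13 × 9 = 117 ≡ 1 (mod 29))
Combine: n ≡ Σ r_i×M_i×(M_i⁻¹ mod m_i) = 3×29×9 + 6×13×9 = 783 + 702 = 1485
1485 mod 377 = 354
n ≡ 354 (mod 377)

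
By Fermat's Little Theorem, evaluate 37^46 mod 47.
By Fermat's Little Theorem, 37^{46} ≡ 1 (mod 47) since 47 is prime and gcd(37, 47) = 1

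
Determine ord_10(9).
Powers of 9 mod 10: 9^1≡9, 9^2≡1. Order = 2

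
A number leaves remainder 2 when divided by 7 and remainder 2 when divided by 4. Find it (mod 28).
M = 7 × 4 = 28. M₁ = 4, y₁ ≡ 2 (mod 7). M₂ = 7, y₂ ≡ 3 (mod 4). x = 2×4×2 + 2×7×3 ≡ 2 (mod 28)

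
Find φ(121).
110

Prime factorization: 121 = 11^2
Using the formula φ(n) = n × Π(1 - 1/p) for each prime factor p:
φ(121) = 121 × (1 - 1/11)
φ(121) = 110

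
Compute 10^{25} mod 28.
24

Using successive squaring:
Binary expansion of 25: 11001
Powers of 10 mod 28 (each is the square of the previous):
  10^1 ≡ 10 (mod 28)
  10^2 ≡ 10² = 100 ≡ 16 (mod 28)
  10^4 ≡ 16² = 256 ≡ 4 (mod 28)
  10^8 ≡ 4² = 16 ≡ 16 (mod 28)
  10^16 ≡ 16² = 256 ≡ 4 (mod 28)
25 = 16 + 8 + 1, so 10^25 = 10^16 × 10^8 × 10^1 ≡ 4 × 16 × 10 (mod 28)
Multiplying step by step:
  4 × 16 = 64 ≡ 8 (mod 28)
  8 × 10 = 80 ≡ 24 (mod 28)
Result: 10^25 ≡ 24 (mod 28)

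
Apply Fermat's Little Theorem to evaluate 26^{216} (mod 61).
58

By Fermat's Little Theorem, a^(p-1) ≡ 1 (mod p) for prime p and gcd(a, p) = 1
Here p = 61, so 26^60 ≡ 1 (mod 61)
We can reduce the exponent: 216 mod 60 = 36
So 26^216 ≡ 26^36 (mod 61)
Computing: 26^36 mod 61 = 58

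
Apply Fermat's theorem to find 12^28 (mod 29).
By Fermat's Little Theorem, 12^{28} ≡ 1 (mod 29) since 29 is prime and gcd(12, 29) = 1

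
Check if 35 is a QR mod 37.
By Euler's criterion: 35^{18} ≡ 36 (mod 37). Since this equals -1 (≡ 36), 35 is not a QR.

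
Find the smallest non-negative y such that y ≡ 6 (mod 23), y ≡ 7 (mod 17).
75

Using the Chinese Remainder Theorem:
M = product of moduli = 391
For equation 1: M_1 = 17, 17 ≡ 17 (mod 23), inverse of 17 mod 23 is 19 (check: 17 × 19 = 323 ≡ 1 (mod 23))
For equation 2: M_2 = 23, 23 ≡ 6 (mod 17), inverse of 23 mod 17 is 3 (check: 6 × 3 = 18 ≡ 1 (mod 17))
Combine: y ≡ Σ r_i×M_i×(M_i⁻¹ mod m_i) = 6×17×19 + 7×23×3 = 1938 + 483 = 2421
2421 mod 391 = 75
y ≡ 75 (mod 391)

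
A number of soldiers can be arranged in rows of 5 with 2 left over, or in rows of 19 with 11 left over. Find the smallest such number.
M = 5 × 19 = 95. M₁ = 19, y₁ ≡ 4 (mod 5). M₂ = 5, y₂ ≡ 4 (mod 19). n = 2×19×4 + 11×5×4 ≡ 87 (mod 95). The smallest positive such number is 87.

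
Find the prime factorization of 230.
2 × 5 × 23

Divide by primes starting from smallest:
230 ÷ 2 = 115
115 ÷ 5 = 23
23 ÷ 23 = 1

230 = 2 × 5 × 23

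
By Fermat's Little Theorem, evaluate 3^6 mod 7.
By Fermat's Little Theorem, 3^{6} ≡ 1 (mod 7) since 7 is prime and gcd(3, 7) = 1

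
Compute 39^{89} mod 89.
39

Using successive squaring:
Binary expansion of 89: 1011001
Powers of 39 mod 89 (each is the square of the previous):
  39^1 ≡ 39 (mod 89)
  39^2 ≡ 39² = 1521 ≡ 8 (mod 89)
  39^4 ≡ 8² = 64 ≡ 64 (mod 89)
  39^8 ≡ 64² = 4096 ≡ 2 (mod 89)
  39^16 ≡ 2² = 4 ≡ 4 (mod 89)
  39^32 ≡ 4² = 16 ≡ 16 (mod 89)
  39^64 ≡ 16² = 256 ≡ 78 (mod 89)
89 = 64 + 16 + 8 + 1, so 39^89 = 39^64 × 39^16 × 39^8 × 39^1 ≡ 78 × 4 × 2 × 39 (mod 89)
Multiplying step by step:
  78 × 4 = 312 ≡ 45 (mod 89)
  45 × 2 = 90 ≡ 1 (mod 89)
  1 × 39 = 39 ≡ 39 (mod 89)
Result: 39^89 ≡ 39 (mod 89)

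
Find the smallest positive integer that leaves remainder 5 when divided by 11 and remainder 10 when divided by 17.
M = 11 × 17 = 187. M₁ = 17, y₁ ≡ 2 (mod 11). M₂ = 11, y₂ ≡ 14 (mod 17). n = 5×17×2 + 10×11×14 ≡ 27 (mod 187). The smallest positive such number is 27.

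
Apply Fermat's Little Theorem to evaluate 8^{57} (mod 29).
8

By Fermat's Little Theorem, a^(p-1) ≡ 1 (mod p) for prime p and gcd(a, p) = 1
Here p = 29, so 8^28 ≡ 1 (mod 29)
We can reduce the exponent: 57 mod 28 = 1
So 8^57 ≡ 8^1 (mod 29)
Computing: 8^1 mod 29 = 8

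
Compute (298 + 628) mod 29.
27

(298 + 628) = 926
926 mod 29 = 27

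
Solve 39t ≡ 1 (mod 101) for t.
39^(-1) ≡ 57 (mod 101). Verification: 39 × 57 = 2223 ≡ 1 (mod 101)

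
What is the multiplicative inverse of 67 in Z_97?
42

Using Extended Euclidean Algorithm:
gcd(67, 97) = 1
Bezout coefficients: 67 × 42 + 97 × -29 = 1
So 67 × 42 ≡ 1 (mod 97)
The inverse is 42 mod 97 = 42
Verification: 67 × 42 = 2814 = 29 × 97 + 1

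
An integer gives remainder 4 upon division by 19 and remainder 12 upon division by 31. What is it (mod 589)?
M = 19 × 31 = 589. M₁ = 31, y₁ ≡ 8 (mod 19). M₂ = 19, y₂ ≡ 18 (mod 31). k = 4×31×8 + 12×19×18 ≡ 384 (mod 589). The smallest positive such number is 384.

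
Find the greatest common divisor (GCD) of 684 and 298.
2

Using the Euclidean algorithm:
684 = 2 × 298 + 88
298 = 3 × 88 + 34
88 = 2 × 34 + 20
34 = 1 × 20 + 14
20 = 1 × 14 + 6
14 = 2 × 6 + 2
6 = 3 × 2 + 0

GCD(684, 298) = 2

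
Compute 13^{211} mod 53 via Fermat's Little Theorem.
24

By Fermat's Little Theorem, a^(p-1) ≡ 1 (mod p) for prime p and gcd(a, p) = 1
Here p = 53, so 13^52 ≡ 1 (mod 53)
We can reduce the exponent: 211 mod 52 = 3
So 13^211 ≡ 13^3 (mod 53)
Computing: 13^3 mod 53 = 24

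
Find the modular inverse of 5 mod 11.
5^(-1) ≡ 9 (mod 11). Verification: 5 × 9 = 45 ≡ 1 (mod 11)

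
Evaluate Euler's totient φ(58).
28

Prime factorization: 58 = 2 × 29
Using the formula φ(n) = n × Π(1 - 1/p) for each prime factor p:
φ(58) = 58 × (1 - 1/2) × (1 - 1/29)
φ(58) = 28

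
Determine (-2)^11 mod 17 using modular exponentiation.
Using repeated squaring. (-2) ≡ 15 (mod 17). 11 = 8 + 2 + 1 (binary 1011). Repeated squaring mod 17: 15^1 ≡ 15; 15^2 ≡ 15² = 225 ≡ 4; 15^4 ≡ 4² = 16 ≡ 16; 15^8 ≡ 16² = 256 ≡ 1. Multiply: (-2)^11 ≡ 15^8 × 15^2 × 15^1 ≡ 1 × 4 × 15 (mod 17): 1 × 4 = 4 ≡ 4; 4 × 15 = 60 ≡ 9. So (-2)^11 ≡ 9 (mod 17).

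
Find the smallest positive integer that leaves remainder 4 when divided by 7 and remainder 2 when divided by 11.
M = 7 × 11 = 77. M₁ = 11, y₁ ≡ 2 (mod 7). M₂ = 7, y₂ ≡ 8 (mod 11). x = 4×11×2 + 2×7×8 ≡ 46 (mod 77). The smallest positive such number is 46.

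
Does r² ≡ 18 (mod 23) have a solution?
By Euler's criterion: 18^{11} ≡ 1 (mod 23). Since this equals 1, 18 is a QR.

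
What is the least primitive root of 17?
3

A primitive root g modulo p has order p-1 = 16
Prime divisors of 16: [2]
g is a primitive root iff g^(16/q) ≢ 1 (mod 17) for each prime divisor q
Testing small values:
  g = 2: 2^8 ≡ 1 (mod 17) → 2^8 ≡ 1, not primitive root
  g = 3: 3^8 ≡ 16 (mod 17) → none is 1, primitive root!
The smallest primitive root is 3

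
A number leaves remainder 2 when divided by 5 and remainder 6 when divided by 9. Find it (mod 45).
M = 5 × 9 = 45. M₁ = 9, y₁ ≡ 4 (mod 5). M₂ = 5, y₂ ≡ 2 (mod 9). k = 2×9×4 + 6×5×2 ≡ 42 (mod 45)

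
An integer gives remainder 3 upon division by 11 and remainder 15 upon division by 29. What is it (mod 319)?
M = 11 × 29 = 319. M₁ = 29, y₁ ≡ 8 (mod 11). M₂ = 11, y₂ ≡ 8 (mod 29). n = 3×29×8 + 15×11×8 ≡ 102 (mod 319). The smallest positive such number is 102.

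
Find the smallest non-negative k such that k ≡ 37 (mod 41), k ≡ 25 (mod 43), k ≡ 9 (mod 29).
12624

Using the Chinese Remainder Theorem:
M = product of moduli = 51127
For equation 1: M_1 = 1247, 1247 ≡ 17 (mod 41), inverse of 1247 mod 41 is 29 (check: 17 × 29 = 493 ≡ 1 (mod 41))
For equation 2: M_2 = 1189, 1189 ≡ 28 (mod 43), inverse of 1189 mod 43 is 20 (check: 28 × 20 = 560 ≡ 1 (mod 43))
For equation 3: M_3 = 1763, 1763 ≡ 23 (mod 29), inverse of 1763 mod 29 is 24 (check: 23 × 24 = 552 ≡ 1 (mod 29))
Combine: k ≡ Σ r_i×M_i×(M_i⁻¹ mod m_i) = 37×1247×29 + 25×1189×20 + 9×1763×24 = 1338031 + 594500 + 380808 = 2313339
2313339 mod 51127 = 12624
k ≡ 12624 (mod 51127)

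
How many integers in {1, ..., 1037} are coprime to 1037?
960

Prime factorization: 1037 = 17 × 61
Using the formula φ(n) = n × Π(1 - 1/p) for each prime factor p:
φ(1037) = 1037 × (1 - 1/17) × (1 - 1/61)
φ(1037) = 960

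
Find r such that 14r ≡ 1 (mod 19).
14^(-1) ≡ 15 (mod 19). Verification: 14 × 15 = 210 ≡ 1 (mod 19)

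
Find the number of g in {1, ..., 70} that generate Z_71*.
Number of primitive roots mod 71 = φ(70) = 24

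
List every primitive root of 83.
Primitive roots mod 83: {2, 5, 6, 8, 13, 14, 15, 18, 19, 20, 22, 24, 32, 34, 35, 39, 42, 43, 45, 46, 47, 50, 52, 53, 54, 55, 56, 57, 58, 60, 62, 66, 67, 71, 72, 73, 74, 76, 79, 80}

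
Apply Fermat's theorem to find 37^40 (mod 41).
By Fermat's Little Theorem, 37^{40} ≡ 1 (mod 41) since 41 is prime and gcd(37, 41) = 1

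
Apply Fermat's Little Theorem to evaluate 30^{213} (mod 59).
14

By Fermat's Little Theorem, a^(p-1) ≡ 1 (mod p) for prime p and gcd(a, p) = 1
Here p = 59, so 30^58 ≡ 1 (mod 59)
We can reduce the exponent: 213 mod 58 = 39
So 30^213 ≡ 30^39 (mod 59)
Computing: 30^39 mod 59 = 14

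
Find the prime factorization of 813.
3 × 271

Divide by primes starting from smallest:
813 ÷ 3 = 271
271 ÷ 271 = 1

813 = 3 × 271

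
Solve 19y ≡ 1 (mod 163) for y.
19^(-1) ≡ 103 (mod 163). Verification: 19 × 103 = 1957 ≡ 1 (mod 163)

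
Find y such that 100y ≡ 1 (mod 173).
100^(-1) ≡ 109 (mod 173). Verification: 100 × 109 = 10900 ≡ 1 (mod 173)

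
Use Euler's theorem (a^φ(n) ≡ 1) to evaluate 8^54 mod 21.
By Euler: 8^{12} ≡ 1 (mod 21) since gcd(8, 21) = 1. 54 = 4×12 + 6. So 8^{54} ≡ 8^{6} ≡ 1 (mod 21)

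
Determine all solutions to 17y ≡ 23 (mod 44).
35

Since gcd(17, 44) = 1 divides 23, a solution exists.
Multiply both sides by the inverse of 17 mod 44:
  17^(-1) mod 44 = 13
  x ≡ 13 × 23 ≡ 299 ≡ 35 (mod 44)
Verification: 17 × 35 = 595 = 13 × 44 + 23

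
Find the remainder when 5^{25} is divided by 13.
By Fermat: 5^{12} ≡ 1 (mod 13). 25 = 2×12 + 1. So 5^{25} ≡ 5^{1} ≡ 5 (mod 13)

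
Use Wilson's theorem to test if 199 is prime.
(198)! mod 199 = 198. Since 198 ≡ -1 (mod 199), 199 is prime.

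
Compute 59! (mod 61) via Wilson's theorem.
(60)! = (59)! × (60) ≡ -1 (mod 61). So (59)! ≡ -1 × (60)^(-1) ≡ (-1)×(-1) = 1 (mod 61)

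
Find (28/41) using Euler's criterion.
(28/41) = 28^{20} mod 41 = -1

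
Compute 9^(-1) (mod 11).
9^(-1) ≡ 5 (mod 11). Verification: 9 × 5 = 45 ≡ 1 (mod 11)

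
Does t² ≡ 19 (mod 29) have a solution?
By Euler's criterion: 19^{14} ≡ 28 (mod 29). Since this equals -1 (≡ 28), 19 is not a QR.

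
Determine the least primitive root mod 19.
p - 1 = 18 has prime divisors 2, 3. h is a primitive root mod 19 iff h^(18/q) ≢ 1 (mod 19) for each such q.
h = 2: 2^9 ≡ 18, 2^6 ≡ 7 (mod 19); none is 1, so 2 has order 18 and is a primitive root.
The smallest primitive root mod 19 is g = 2.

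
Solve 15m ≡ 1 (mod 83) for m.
15^(-1) ≡ 72 (mod 83). Verification: 15 × 72 = 1080 ≡ 1 (mod 83)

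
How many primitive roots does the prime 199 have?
Number of primitive roots mod 199 = φ(198) = 60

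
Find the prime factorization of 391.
17 × 23

Divide by primes starting from smallest:
391 ÷ 17 = 23
23 ÷ 23 = 1

391 = 17 × 23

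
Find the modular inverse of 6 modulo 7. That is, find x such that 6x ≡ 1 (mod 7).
6

Using Extended Euclidean Algorithm:
gcd(6, 7) = 1
Bezout coefficients: 6 × -1 + 7 × 1 = 1
So 6 × -1 ≡ 1 (mod 7)
The inverse is -1 mod 7 = 6
Verification: 6 × 6 = 36 = 5 × 7 + 1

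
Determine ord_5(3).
Powers of 3 mod 5: 3^1≡3, 3^2≡4, 3^3≡2, 3^4≡1. Order = 4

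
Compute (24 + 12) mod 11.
3

(24 + 12) = 36
36 mod 11 = 3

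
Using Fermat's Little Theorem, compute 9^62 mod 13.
By Fermat: 9^{12} ≡ 1 (mod 13). 62 = 5×12 + 2. So 9^{62} ≡ 9^{2} ≡ 3 (mod 13)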